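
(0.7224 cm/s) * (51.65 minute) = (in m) 22.39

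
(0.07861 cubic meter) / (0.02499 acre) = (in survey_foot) 0.00255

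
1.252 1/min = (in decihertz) 0.2087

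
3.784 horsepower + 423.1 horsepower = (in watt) 3.183e+05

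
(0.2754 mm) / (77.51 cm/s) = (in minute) 5.922e-06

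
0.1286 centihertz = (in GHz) 1.286e-12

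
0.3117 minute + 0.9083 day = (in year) 0.002489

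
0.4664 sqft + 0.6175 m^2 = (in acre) 0.0001633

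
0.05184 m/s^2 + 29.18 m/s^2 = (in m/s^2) 29.23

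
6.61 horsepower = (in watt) 4929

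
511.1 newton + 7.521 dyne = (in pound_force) 114.9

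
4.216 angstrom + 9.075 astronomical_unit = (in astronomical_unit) 9.075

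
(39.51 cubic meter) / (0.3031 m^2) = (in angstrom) 1.304e+12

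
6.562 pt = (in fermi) 2.315e+12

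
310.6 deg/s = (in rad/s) 5.421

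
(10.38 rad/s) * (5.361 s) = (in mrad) 5.565e+04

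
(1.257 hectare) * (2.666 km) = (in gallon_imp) 7.372e+09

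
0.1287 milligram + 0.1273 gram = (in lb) 0.0002809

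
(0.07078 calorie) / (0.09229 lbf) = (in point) 2045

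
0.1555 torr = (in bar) 0.0002073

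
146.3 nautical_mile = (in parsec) 8.781e-12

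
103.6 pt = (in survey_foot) 0.1199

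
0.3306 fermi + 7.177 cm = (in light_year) 7.586e-18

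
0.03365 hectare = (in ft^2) 3622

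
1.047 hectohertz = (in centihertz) 1.047e+04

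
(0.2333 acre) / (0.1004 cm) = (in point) 2.666e+09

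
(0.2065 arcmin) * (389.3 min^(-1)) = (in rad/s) 0.0003897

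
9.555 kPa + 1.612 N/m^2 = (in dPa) 9.557e+04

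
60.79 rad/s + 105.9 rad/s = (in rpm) 1592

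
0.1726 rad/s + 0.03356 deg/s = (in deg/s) 9.923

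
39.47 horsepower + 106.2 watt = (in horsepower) 39.61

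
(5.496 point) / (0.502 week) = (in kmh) 2.299e-08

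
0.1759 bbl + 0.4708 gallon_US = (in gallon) 7.859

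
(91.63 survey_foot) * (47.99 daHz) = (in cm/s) 1.34e+06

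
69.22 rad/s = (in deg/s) 3966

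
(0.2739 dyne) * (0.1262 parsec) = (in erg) 1.067e+17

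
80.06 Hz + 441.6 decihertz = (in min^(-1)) 7453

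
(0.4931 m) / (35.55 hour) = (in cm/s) 0.0003853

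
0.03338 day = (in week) 0.004769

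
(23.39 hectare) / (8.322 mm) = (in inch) 1.107e+09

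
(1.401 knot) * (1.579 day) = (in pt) 2.787e+08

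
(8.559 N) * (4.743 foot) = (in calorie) 2.957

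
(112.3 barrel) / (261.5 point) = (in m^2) 193.5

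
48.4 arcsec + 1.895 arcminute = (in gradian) 0.05003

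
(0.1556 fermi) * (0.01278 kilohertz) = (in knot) 3.865e-15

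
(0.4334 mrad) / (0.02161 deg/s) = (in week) 1.9e-06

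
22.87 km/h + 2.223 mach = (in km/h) 2748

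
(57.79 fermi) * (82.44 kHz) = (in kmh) 1.715e-08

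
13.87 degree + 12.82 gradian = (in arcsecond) 9.147e+04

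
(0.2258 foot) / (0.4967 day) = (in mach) 4.71e-09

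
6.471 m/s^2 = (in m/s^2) 6.471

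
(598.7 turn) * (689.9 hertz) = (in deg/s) 1.487e+08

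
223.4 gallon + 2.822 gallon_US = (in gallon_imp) 188.4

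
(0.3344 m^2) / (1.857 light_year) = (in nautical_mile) 1.028e-20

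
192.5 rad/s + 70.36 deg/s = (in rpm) 1850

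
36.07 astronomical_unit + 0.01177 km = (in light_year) 0.0005704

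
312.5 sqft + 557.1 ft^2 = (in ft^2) 869.6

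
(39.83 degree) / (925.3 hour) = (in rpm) 1.993e-06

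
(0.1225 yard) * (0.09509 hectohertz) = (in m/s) 1.065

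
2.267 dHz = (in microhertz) 2.267e+05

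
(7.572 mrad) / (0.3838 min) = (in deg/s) 0.01884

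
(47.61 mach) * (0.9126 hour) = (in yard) 5.825e+07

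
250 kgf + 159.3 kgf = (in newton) 4014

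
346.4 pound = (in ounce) 5542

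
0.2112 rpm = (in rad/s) 0.02212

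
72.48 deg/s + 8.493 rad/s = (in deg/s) 559.1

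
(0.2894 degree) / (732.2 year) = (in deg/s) 1.253e-11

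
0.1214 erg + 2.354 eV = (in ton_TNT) 2.902e-18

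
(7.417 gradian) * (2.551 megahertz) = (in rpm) 2.838e+06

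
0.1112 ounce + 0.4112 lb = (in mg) 1.897e+05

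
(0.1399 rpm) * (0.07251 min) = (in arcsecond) 1.315e+04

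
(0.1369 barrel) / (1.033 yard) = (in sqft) 0.248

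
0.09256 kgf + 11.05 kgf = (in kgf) 11.14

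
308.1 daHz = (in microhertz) 3.081e+09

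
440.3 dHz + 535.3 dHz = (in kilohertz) 0.09756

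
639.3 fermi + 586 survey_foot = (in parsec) 5.788e-15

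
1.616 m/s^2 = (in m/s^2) 1.616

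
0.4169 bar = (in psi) 6.047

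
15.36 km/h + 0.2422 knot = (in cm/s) 439.1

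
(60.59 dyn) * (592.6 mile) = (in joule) 577.8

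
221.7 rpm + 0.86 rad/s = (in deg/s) 1379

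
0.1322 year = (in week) 6.893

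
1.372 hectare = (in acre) 3.39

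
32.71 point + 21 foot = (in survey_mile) 0.003984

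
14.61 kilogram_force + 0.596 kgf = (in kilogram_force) 15.21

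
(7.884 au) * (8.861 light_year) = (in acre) 2.443e+25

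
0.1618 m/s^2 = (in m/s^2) 0.1618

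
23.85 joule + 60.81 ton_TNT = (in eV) 1.588e+30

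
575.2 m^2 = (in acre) 0.1421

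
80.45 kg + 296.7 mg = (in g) 8.045e+04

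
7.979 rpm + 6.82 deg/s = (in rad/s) 0.9546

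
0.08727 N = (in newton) 0.08727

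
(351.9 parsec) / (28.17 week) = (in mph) 1.426e+12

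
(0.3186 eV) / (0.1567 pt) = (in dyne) 9.234e-11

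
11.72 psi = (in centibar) 80.81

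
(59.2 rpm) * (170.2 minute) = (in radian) 6.331e+04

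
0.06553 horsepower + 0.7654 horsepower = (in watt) 619.6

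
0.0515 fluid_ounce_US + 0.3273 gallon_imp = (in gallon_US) 0.3935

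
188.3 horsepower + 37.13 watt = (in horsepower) 188.3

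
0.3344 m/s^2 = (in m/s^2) 0.3344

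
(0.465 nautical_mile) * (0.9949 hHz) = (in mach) 251.6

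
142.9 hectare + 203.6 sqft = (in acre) 353.1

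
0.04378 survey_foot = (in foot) 0.04378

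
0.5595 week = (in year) 0.01073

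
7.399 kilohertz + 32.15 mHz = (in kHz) 7.399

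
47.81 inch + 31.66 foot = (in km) 0.01086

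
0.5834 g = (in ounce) 0.02058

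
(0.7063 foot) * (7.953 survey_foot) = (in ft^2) 5.617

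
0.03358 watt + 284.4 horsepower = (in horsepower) 284.4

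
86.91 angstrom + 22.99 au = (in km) 3.439e+09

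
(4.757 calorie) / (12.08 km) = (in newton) 0.001648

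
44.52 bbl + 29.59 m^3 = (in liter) 3.667e+04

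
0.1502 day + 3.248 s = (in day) 0.1502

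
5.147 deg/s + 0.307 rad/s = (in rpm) 3.789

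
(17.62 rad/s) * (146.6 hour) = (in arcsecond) 1.918e+12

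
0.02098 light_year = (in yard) 2.171e+14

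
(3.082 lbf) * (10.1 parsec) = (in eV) 2.667e+37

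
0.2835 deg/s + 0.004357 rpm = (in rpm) 0.05161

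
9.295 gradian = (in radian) 0.146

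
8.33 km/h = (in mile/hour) 5.176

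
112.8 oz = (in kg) 3.198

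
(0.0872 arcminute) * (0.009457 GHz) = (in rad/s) 239.9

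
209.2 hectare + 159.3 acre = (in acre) 676.2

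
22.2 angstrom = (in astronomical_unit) 1.484e-20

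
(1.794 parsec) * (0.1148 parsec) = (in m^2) 1.961e+32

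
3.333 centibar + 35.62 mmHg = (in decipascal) 8.082e+04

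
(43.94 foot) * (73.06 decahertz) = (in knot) 1.902e+04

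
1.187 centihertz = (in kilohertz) 1.187e-05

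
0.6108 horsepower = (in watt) 455.5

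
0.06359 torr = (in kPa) 0.008478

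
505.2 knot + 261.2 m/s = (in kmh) 1876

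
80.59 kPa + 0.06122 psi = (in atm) 0.7995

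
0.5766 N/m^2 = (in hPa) 0.005766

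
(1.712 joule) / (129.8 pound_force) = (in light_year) 3.134e-19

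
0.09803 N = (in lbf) 0.02204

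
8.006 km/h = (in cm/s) 222.4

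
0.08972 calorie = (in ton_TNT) 8.972e-11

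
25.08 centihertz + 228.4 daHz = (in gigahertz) 2.284e-06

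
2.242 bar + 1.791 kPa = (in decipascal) 2.26e+06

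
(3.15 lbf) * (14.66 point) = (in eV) 4.523e+17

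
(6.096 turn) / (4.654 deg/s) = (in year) 1.495e-05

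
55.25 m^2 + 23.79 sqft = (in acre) 0.0142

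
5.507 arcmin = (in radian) 0.001602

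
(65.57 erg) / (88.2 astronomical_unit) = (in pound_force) 1.117e-19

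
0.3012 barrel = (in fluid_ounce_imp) 1685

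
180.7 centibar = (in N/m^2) 1.807e+05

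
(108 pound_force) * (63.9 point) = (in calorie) 2.588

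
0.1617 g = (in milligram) 161.7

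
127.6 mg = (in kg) 0.0001276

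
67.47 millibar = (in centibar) 6.747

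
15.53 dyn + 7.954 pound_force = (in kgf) 3.608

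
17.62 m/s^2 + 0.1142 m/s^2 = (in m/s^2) 17.73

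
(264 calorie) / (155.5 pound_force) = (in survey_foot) 5.239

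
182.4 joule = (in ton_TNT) 4.359e-08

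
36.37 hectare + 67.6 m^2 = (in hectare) 36.38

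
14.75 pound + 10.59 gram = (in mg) 6.701e+06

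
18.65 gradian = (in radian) 0.293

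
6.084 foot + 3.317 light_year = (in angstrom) 3.138e+26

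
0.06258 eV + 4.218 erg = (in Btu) 3.998e-10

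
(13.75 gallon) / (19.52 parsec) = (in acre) 2.135e-23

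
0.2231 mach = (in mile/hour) 169.9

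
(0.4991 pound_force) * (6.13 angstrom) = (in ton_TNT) 3.253e-19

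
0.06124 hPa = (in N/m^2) 6.124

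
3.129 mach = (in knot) 2071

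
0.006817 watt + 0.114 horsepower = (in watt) 85.02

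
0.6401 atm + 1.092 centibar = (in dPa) 6.595e+05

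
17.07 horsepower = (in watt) 1.273e+04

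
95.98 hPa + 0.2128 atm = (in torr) 233.7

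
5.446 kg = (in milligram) 5.446e+06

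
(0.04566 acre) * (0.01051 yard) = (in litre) 1776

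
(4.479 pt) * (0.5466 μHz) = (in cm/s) 8.637e-08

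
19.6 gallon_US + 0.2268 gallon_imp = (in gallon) 19.87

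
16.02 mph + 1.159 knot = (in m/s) 7.758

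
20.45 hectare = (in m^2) 2.045e+05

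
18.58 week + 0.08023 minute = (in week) 18.58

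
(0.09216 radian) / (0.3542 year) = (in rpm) 7.879e-08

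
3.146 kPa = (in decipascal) 3.146e+04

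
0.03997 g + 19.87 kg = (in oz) 700.9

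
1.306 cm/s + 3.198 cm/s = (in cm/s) 4.504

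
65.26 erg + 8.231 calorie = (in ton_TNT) 8.231e-09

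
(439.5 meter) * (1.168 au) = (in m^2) 7.679e+13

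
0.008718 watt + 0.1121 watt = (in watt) 0.1208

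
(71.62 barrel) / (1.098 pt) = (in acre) 7.264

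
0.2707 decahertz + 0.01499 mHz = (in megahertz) 2.707e-06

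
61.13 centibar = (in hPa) 611.3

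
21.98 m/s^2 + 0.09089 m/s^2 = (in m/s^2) 22.07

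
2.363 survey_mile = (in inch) 1.497e+05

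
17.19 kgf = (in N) 168.6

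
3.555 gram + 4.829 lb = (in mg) 2.194e+06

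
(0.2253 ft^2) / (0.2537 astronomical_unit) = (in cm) 5.515e-11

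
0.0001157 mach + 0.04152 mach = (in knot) 27.56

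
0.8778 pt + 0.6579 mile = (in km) 1.059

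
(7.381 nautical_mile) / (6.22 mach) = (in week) 1.067e-05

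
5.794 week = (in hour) 973.4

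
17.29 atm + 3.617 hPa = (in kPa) 1752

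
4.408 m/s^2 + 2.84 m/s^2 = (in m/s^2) 7.248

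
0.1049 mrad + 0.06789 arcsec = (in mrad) 0.1052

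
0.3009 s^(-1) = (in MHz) 3.009e-07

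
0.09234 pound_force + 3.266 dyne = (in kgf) 0.04189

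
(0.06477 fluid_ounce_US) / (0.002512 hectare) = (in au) 5.097e-19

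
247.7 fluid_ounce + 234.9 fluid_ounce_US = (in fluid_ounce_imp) 502.3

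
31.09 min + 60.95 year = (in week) 3178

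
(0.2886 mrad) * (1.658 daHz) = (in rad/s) 0.004785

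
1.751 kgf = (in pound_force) 3.86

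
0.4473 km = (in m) 447.3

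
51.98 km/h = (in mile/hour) 32.3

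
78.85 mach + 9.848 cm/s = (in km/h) 9.665e+04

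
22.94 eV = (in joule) 3.675e-18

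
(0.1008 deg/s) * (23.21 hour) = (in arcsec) 3.032e+07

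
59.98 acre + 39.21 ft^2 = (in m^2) 2.427e+05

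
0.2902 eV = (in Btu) 4.407e-23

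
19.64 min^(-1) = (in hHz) 0.003273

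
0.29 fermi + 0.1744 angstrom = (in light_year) 1.843e-27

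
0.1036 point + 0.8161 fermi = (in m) 3.655e-05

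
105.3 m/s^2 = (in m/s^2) 105.3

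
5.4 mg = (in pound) 1.19e-05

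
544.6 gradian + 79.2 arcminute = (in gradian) 546.1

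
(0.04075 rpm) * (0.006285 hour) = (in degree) 5.532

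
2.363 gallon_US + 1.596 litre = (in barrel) 0.0663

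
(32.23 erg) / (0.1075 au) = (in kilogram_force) 2.044e-17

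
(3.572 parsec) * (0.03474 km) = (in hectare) 3.829e+14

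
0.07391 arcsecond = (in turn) 5.703e-08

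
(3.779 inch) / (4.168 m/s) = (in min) 0.0003838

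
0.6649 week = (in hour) 111.7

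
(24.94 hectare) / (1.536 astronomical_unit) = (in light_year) 1.147e-22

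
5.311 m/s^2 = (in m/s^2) 5.311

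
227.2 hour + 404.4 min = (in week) 1.393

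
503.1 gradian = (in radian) 7.903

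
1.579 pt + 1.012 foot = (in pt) 875.9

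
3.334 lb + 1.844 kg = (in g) 3356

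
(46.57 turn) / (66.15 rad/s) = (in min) 0.07372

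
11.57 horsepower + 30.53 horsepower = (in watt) 3.139e+04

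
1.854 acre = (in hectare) 0.7503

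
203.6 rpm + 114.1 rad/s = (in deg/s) 7759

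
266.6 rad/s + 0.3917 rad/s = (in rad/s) 267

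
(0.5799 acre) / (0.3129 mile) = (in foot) 15.29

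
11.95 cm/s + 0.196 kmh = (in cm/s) 17.39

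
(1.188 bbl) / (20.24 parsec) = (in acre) 7.473e-23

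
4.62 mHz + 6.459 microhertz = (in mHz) 4.626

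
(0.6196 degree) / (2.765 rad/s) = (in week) 6.467e-09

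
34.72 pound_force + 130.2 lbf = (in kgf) 74.81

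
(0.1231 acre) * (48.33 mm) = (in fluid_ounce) 8.141e+05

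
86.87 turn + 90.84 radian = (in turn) 101.3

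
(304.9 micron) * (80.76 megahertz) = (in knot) 4.786e+04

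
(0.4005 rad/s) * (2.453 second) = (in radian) 0.9824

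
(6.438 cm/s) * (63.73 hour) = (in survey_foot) 4.846e+04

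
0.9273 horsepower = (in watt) 691.5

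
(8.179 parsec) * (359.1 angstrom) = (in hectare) 9.063e+05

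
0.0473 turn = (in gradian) 18.92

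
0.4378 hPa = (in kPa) 0.04378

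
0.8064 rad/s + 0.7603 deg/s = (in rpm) 7.827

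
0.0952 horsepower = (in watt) 70.99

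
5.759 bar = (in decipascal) 5.759e+06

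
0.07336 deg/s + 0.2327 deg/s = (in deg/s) 0.3061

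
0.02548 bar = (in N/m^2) 2548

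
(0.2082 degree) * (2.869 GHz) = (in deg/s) 5.973e+08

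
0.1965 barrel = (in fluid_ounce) 1056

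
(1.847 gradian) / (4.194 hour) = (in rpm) 1.835e-05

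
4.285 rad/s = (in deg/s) 245.5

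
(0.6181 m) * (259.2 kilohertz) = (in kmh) 5.768e+05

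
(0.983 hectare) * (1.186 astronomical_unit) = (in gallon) 4.607e+17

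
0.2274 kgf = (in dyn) 2.23e+05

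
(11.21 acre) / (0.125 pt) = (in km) 1.029e+06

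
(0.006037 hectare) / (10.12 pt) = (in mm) 1.691e+07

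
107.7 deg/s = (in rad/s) 1.88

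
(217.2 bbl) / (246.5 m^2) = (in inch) 5.515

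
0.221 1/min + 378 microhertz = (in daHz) 0.0004061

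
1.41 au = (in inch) 8.304e+12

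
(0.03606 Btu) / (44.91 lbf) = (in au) 1.273e-12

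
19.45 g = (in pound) 0.04288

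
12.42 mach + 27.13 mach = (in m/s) 1.347e+04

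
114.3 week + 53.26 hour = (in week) 114.6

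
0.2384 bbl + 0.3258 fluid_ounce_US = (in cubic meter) 0.03791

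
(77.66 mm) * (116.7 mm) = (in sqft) 0.09755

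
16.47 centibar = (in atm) 0.1625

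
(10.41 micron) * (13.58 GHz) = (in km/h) 5.089e+05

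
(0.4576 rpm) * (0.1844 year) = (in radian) 2.787e+05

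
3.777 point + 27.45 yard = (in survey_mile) 0.0156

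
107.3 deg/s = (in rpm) 17.88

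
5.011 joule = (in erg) 5.011e+07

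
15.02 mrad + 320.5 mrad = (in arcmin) 1153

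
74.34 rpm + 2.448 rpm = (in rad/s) 8.041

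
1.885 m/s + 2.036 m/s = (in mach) 0.01152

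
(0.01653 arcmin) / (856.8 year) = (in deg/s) 1.02e-14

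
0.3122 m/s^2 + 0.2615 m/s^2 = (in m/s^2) 0.5737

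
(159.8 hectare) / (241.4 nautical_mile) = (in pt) 1.013e+04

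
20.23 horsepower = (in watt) 1.509e+04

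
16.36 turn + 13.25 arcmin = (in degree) 5890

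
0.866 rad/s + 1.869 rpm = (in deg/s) 60.83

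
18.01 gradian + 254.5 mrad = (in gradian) 34.21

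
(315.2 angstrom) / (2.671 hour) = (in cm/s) 3.278e-10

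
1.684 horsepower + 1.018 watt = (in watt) 1257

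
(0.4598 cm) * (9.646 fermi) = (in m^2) 4.435e-17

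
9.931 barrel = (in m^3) 1.579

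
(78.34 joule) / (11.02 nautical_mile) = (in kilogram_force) 0.0003914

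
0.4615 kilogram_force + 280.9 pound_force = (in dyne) 1.254e+08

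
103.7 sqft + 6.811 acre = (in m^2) 2.757e+04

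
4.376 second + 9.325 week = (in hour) 1567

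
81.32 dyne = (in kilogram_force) 8.292e-05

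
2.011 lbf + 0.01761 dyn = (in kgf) 0.9122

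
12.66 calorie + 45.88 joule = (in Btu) 0.09369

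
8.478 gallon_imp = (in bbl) 0.2424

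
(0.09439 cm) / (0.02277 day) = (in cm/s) 4.798e-05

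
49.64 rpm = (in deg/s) 297.8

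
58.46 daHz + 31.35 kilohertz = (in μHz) 3.193e+10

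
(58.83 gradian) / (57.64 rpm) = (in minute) 0.002552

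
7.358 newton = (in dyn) 7.358e+05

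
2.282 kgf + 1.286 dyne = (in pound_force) 5.031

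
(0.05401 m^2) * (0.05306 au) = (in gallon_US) 1.133e+11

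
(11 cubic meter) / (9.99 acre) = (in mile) 1.691e-07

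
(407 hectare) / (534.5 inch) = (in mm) 2.998e+08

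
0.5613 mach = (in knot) 371.5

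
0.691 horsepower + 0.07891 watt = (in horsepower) 0.6911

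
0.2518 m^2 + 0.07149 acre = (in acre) 0.07155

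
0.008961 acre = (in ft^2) 390.3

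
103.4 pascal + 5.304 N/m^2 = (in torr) 0.8153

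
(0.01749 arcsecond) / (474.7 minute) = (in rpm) 2.843e-11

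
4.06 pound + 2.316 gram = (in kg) 1.844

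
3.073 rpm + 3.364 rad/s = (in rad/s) 3.686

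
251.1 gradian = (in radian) 3.944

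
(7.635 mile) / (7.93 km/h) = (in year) 0.0001769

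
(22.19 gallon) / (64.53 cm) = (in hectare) 1.302e-05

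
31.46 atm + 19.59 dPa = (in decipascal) 3.188e+07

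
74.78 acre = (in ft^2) 3.257e+06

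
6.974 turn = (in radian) 43.82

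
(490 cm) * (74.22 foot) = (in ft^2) 1193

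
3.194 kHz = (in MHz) 0.003194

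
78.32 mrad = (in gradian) 4.986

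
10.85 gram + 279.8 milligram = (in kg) 0.01113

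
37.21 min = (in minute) 37.21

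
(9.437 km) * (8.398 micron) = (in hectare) 7.925e-06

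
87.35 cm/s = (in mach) 0.002565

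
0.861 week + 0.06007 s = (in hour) 144.6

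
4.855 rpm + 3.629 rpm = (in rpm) 8.484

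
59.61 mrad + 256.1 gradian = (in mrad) 4082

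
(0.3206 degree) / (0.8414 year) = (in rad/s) 2.109e-10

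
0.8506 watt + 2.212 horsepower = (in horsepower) 2.213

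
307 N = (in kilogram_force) 31.31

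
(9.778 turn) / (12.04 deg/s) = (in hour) 0.08121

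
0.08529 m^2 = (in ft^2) 0.9181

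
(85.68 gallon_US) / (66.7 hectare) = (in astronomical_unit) 3.25e-18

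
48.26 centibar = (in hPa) 482.6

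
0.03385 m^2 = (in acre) 8.365e-06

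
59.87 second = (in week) 9.899e-05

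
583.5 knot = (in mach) 0.8816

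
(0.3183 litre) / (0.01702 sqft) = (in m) 0.2013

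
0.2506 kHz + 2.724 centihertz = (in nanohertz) 2.506e+11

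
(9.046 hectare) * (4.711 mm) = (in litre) 4.262e+05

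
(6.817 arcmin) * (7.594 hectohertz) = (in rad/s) 1.506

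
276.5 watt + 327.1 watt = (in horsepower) 0.8094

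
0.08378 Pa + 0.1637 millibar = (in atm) 0.0001624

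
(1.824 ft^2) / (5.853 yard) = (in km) 3.166e-05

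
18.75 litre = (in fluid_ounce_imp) 659.9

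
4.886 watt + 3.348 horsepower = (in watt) 2501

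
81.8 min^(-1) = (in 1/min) 81.8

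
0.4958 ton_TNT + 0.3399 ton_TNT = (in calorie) 8.357e+08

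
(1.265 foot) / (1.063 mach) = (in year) 3.378e-11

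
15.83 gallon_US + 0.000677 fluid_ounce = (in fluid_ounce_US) 2026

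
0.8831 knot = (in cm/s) 45.43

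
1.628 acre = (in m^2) 6588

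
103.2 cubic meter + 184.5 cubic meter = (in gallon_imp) 6.329e+04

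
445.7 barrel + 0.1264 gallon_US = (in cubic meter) 70.86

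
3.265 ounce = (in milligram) 9.256e+04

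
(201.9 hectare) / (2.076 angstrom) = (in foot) 3.191e+16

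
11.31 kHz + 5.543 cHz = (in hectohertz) 113.1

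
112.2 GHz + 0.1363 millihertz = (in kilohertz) 1.122e+08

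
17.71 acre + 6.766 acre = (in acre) 24.48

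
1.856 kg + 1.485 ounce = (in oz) 66.95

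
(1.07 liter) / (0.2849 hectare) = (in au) 2.511e-18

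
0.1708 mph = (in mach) 0.0002242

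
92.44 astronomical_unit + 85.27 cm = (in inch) 5.444e+14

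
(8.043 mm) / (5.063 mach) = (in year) 1.479e-13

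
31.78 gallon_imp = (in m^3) 0.1445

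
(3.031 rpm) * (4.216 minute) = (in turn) 12.78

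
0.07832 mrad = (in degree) 0.004487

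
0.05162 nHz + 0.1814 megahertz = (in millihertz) 1.814e+08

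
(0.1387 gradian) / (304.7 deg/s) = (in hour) 1.138e-07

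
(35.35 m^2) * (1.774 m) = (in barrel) 394.4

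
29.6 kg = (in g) 2.96e+04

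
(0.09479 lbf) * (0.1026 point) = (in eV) 9.525e+13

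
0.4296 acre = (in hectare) 0.1739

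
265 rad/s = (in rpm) 2531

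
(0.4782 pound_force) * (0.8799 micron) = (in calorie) 4.473e-07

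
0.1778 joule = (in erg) 1.778e+06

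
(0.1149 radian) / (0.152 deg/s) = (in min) 0.7219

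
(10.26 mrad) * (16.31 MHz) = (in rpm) 1.598e+06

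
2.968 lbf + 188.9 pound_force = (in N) 853.5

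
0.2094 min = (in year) 3.984e-07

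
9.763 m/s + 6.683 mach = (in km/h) 8227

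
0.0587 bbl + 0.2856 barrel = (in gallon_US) 14.46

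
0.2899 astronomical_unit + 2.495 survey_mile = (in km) 4.337e+07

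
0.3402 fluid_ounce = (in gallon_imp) 0.002213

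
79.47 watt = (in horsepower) 0.1066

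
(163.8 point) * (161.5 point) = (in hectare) 3.292e-07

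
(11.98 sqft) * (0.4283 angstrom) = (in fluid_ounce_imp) 1.678e-06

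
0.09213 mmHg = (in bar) 0.0001228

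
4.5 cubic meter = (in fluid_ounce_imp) 1.584e+05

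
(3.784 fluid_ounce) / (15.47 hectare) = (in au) 4.835e-21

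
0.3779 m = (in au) 2.526e-12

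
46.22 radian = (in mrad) 4.622e+04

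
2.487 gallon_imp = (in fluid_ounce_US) 382.3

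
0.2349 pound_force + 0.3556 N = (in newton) 1.4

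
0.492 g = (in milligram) 492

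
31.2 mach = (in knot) 2.065e+04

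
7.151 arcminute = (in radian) 0.00208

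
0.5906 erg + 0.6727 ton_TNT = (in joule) 2.815e+09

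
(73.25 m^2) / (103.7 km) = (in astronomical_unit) 4.722e-15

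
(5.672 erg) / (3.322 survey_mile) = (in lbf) 2.385e-11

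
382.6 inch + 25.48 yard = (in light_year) 3.49e-15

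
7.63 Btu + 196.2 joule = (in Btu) 7.816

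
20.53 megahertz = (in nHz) 2.053e+16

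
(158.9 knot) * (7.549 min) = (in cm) 3.703e+06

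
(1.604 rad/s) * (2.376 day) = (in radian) 3.293e+05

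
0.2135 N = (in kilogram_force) 0.02177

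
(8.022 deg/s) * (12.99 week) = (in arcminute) 3.781e+09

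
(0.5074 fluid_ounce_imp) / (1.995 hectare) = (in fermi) 7.226e+05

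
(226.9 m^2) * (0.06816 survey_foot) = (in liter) 4714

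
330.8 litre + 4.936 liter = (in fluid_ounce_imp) 1.182e+04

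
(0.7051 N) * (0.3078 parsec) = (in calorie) 1.601e+15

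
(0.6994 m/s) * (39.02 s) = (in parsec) 8.844e-16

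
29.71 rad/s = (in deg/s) 1702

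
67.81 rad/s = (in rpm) 647.5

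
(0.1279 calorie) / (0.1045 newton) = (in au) 3.423e-11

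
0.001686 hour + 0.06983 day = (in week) 0.009986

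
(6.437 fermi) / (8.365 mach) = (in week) 3.737e-24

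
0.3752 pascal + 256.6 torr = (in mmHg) 256.6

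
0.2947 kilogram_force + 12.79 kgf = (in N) 128.3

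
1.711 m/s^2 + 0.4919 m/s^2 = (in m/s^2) 2.203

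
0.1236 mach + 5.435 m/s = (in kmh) 171.1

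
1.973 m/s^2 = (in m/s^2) 1.973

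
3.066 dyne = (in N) 3.066e-05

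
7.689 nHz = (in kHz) 7.689e-12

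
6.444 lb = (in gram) 2923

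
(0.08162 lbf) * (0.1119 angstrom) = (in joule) 4.063e-12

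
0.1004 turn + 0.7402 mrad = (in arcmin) 2171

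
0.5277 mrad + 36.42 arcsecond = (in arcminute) 2.421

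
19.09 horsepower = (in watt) 1.424e+04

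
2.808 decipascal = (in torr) 0.002106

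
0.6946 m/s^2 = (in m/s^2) 0.6946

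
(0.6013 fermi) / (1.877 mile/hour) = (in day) 8.294e-21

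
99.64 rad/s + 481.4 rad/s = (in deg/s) 3.329e+04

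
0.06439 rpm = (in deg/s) 0.3863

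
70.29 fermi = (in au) 4.699e-25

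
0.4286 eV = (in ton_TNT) 1.641e-29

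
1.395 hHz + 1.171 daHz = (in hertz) 151.2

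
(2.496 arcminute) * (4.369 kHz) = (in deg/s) 181.8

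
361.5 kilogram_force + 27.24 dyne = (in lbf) 797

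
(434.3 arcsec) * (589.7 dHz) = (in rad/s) 0.1242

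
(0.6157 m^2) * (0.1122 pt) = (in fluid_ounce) 0.8241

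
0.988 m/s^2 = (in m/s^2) 0.988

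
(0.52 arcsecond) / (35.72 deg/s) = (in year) 1.282e-13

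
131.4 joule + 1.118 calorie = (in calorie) 32.52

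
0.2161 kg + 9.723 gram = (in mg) 2.258e+05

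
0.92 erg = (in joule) 9.2e-08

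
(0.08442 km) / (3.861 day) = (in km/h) 0.000911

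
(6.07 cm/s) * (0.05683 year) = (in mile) 67.6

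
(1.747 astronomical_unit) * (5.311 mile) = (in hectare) 2.234e+11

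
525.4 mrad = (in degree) 30.1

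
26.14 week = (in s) 1.581e+07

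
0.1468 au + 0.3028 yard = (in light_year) 2.321e-06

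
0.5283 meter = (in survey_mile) 0.0003283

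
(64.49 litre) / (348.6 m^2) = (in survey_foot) 0.0006069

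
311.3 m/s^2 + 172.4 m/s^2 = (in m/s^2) 483.7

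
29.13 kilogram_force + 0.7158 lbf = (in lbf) 64.94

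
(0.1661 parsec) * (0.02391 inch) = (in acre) 7.692e+08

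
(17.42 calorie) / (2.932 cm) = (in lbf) 558.8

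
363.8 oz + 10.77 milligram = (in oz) 363.8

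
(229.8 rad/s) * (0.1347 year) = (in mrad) 9.762e+11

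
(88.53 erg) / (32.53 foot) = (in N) 8.929e-07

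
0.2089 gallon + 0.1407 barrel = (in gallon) 6.118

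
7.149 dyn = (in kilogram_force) 7.29e-06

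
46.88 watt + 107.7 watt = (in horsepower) 0.2073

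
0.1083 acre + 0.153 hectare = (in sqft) 2.119e+04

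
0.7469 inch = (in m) 0.01897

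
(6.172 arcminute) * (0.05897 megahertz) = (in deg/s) 6066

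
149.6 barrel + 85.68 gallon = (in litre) 2.411e+04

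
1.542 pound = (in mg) 6.994e+05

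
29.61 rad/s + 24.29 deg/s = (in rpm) 286.8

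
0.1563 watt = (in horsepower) 0.0002096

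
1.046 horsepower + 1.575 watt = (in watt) 781.6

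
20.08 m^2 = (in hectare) 0.002008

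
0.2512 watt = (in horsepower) 0.0003369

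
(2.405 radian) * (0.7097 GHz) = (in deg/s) 9.779e+10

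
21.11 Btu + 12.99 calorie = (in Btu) 21.16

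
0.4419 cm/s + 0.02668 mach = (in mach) 0.02669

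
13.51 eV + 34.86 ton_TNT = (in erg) 1.459e+18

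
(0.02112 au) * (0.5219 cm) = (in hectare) 1649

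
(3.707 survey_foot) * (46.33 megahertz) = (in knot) 1.018e+08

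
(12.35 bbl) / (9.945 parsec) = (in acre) 1.581e-21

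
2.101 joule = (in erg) 2.101e+07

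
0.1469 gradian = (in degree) 0.1322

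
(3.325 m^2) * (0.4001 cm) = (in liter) 13.3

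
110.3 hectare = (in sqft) 1.187e+07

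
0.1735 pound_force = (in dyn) 7.718e+04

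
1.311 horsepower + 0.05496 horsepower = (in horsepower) 1.366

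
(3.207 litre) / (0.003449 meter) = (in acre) 0.0002298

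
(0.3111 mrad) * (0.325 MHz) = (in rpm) 965.5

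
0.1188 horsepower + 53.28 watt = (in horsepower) 0.1902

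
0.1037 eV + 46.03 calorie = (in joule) 192.6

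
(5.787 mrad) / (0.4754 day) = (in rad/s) 1.409e-07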